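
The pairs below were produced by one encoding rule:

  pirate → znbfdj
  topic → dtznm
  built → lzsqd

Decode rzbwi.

The shifts repeat in a cycle of length 2: positions 0,1,… shift by +10, +5, then the pattern repeats.
Decoding rzbwi: r−10=h, z−5=u, b−10=r, w−5=r, i−10=y.

hurry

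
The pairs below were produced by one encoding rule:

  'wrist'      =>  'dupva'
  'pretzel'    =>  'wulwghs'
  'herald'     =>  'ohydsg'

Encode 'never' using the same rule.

uhchy

Shifts by position in wrist: pos 0: w→d (+7), pos 1: r→u (+3), pos 2: i→p (+7), pos 3: s→v (+3) — repeating every 2. A repeating key of period 2 is used — shifts +7, +3 over and over.
Applying it to never: n+7=u, e+3=h, v+7=c, e+3=h, r+7=y.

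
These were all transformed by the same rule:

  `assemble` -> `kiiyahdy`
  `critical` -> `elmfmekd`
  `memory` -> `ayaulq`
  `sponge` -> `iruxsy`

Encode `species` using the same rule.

Each letter's alphabet position (a=0..z=25) is mapped through 23·x+10 mod 26 — an affine cipher.
For species: s(18)→23·18+10≡8=i; p(15)→23·15+10≡17=r; e(4)→23·4+10≡24=y; c(2)→23·2+10≡4=e; i(8)→23·8+10≡12=m; e(4)→23·4+10≡24=y; s(18)→23·18+10≡8=i (all mod 26).

iryemyi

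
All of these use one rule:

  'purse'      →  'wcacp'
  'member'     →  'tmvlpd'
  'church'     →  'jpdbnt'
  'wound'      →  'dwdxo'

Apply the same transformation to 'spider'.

zxrnpd

In purse: p→w is +7, u→c is +8, r→a is +9, s→c is +10 — the shift increases by 1 each position. The shift increases by 1 at each position, starting from +7: 7, 8, 9, ….
For spider: s+7=z, p+8=x, i+9=r, d+10=n, e+11=p, r+12=d.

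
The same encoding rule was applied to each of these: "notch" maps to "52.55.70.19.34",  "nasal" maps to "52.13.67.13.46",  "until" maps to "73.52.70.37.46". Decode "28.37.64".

fir

Each letter becomes 3×(its alphabet position, a=1..z=26) + 10.
Decoding 28.37.64: 28→(28−10)÷3=6=f, 37→(37−10)÷3=9=i, 64→(64−10)÷3=18=r.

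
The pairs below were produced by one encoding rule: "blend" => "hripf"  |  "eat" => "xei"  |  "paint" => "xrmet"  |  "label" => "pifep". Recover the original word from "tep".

lap

The output letters match the input read backwards, each shifted +4: blend reversed is dnelb. The word is reversed, then every letter is shifted forward by 4.
Decoding tep: shift back: t−4=p, e−4=a, p−4=l → pal; then reverse → lap.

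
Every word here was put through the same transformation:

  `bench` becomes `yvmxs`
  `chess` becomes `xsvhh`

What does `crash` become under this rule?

xizhs

Each pair mirrors across the alphabet (b↔y, e↔v, n↔m): positions sum to 25. Letters are reflected about the middle of the alphabet (position → 25−position): Atbash.
Applying it to crash: c↔x, r↔i, a↔z, s↔h, h↔s.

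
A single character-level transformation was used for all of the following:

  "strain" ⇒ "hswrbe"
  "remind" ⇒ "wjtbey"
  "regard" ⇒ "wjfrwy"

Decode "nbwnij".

circle

s(18)→h(7) and t(19)→s(18) fit y≡11x+17 (mod 26); the inverse of 11 mod 26 is 19. This is an affine cipher: with a=0,…,z=25, each position x becomes (11x+17) mod 26.
Reversing it on nbwnij: n(13)→19·(13−17)≡2=c; b(1)→19·(1−17)≡8=i; w(22)→19·(22−17)≡17=r; n(13)→19·(13−17)≡2=c; i(8)→19·(8−17)≡11=l; j(9)→19·(9−17)≡4=e (all mod 26).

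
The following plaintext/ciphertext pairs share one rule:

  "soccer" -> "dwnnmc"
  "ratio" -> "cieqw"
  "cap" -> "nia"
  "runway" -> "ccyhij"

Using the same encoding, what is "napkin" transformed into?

The rule splits by letter class: vowels +8, consonants +11.
On napkin: n(cons)+11=y, a(vowel)+8=i, p(cons)+11=a, k(cons)+11=v, i(vowel)+8=q, n(cons)+11=y.

yiavqy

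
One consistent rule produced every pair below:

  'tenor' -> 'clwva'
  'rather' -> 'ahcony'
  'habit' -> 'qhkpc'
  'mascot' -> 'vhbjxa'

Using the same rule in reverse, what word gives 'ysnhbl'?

Shifts by position in tenor: pos 0: t→c (+9), pos 1: e→l (+7), pos 2: n→w (+9), pos 3: o→v (+7) — repeating every 2. A repeating key of period 2 is used — shifts +9, +7 over and over.
Reversing it on ysnhbl: y−9=p, s−7=l, n−9=e, h−7=a, b−9=s, l−7=e.

please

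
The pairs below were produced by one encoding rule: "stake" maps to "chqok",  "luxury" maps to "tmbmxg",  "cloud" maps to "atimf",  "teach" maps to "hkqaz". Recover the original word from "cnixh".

Each letter's alphabet position (a=0..z=25) is mapped through 5·x+16 mod 26 — an affine cipher.
Decoding cnixh: c(2)→21·(2−16)≡18=s; n(13)→21·(13−16)≡15=p; i(8)→21·(8−16)≡14=o; x(23)→21·(23−16)≡17=r; h(7)→21·(7−16)≡19=t (all mod 26).

sport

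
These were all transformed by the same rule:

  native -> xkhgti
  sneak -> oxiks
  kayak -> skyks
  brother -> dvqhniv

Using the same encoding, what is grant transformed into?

uvkxh

n(13)→x(23) and a(0)→k(10) fit y≡19x+10 (mod 26); the inverse of 19 mod 26 is 11. Treating letters as 0–25, the rule is x ↦ 19x + 10 (mod 26).
On grant: g(6)→19·6+10≡20=u; r(17)→19·17+10≡21=v; a(0)→19·0+10≡10=k; n(13)→19·13+10≡23=x; t(19)→19·19+10≡7=h (all mod 26).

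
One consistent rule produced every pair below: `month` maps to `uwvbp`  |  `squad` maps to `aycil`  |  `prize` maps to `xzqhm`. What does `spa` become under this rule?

axi

Compare letters: m→u is +8, o→w is +8, n→v is +8 — a constant shift. It's a constant shift of +8 (ROT8).
Applying it to spa: s+8=a, p+8=x, a+8=i.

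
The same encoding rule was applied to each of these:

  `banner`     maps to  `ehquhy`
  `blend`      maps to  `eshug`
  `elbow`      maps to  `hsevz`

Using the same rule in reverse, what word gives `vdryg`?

Shifts by position in banner: pos 0: b→e (+3), pos 1: a→h (+7), pos 2: n→q (+3), pos 3: n→u (+7) — repeating every 2. A repeating key of period 2 is used — shifts +3, +7 over and over.
Undoing it on vdryg: v−3=s, d−7=w, r−3=o, y−7=r, g−3=d.

sword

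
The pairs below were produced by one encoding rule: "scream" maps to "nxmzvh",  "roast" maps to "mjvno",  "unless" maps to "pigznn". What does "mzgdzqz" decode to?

Compare letters: s→n is +21, c→x is +21, r→m is +21 — a constant shift. It's a constant shift of +21 (ROT21).
Reversing it on mzgdzqz: m−21=r, z−21=e, g−21=l, d−21=i, z−21=e, q−21=v, z−21=e.

relieve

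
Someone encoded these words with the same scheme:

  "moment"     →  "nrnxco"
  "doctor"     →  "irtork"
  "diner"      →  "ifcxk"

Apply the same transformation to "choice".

tqrftx

Each letter's alphabet position (a=0..z=25) is mapped through 15·x+15 mod 26 — an affine cipher.
On choice: c(2)→15·2+15≡19=t; h(7)→15·7+15≡16=q; o(14)→15·14+15≡17=r; i(8)→15·8+15≡5=f; c(2)→15·2+15≡19=t; e(4)→15·4+15≡23=x (all mod 26).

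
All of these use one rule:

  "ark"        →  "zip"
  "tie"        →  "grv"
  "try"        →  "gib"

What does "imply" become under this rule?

rnkob

Each pair mirrors across the alphabet (a↔z, r↔i, k↔p): positions sum to 25. This is the alphabet-reversal cipher (Atbash): a becomes z, b becomes y, etc.
For imply: i↔r, m↔n, p↔k, l↔o, y↔b.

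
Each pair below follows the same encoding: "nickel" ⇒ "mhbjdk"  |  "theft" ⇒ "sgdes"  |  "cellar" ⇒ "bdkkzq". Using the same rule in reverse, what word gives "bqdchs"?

Each letter is shifted forward by 25 in the alphabet (a Caesar shift of +25).
Reversing it on bqdchs: b−25=c, q−25=r, d−25=e, c−25=d, h−25=i, s−25=t.

credit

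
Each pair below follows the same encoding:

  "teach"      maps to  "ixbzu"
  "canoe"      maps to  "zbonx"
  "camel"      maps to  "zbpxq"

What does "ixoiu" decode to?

t(19)→i(8) and e(4)→x(23) fit y≡25x+1 (mod 26); the inverse of 25 mod 26 is 25. Treating letters as 0–25, the rule is x ↦ 25x + 1 (mod 26).
Undoing it on ixoiu: i(8)→25·(8−1)≡19=t; x(23)→25·(23−1)≡4=e; o(14)→25·(14−1)≡13=n; i(8)→25·(8−1)≡19=t; u(20)→25·(20−1)≡7=h (all mod 26).

tenth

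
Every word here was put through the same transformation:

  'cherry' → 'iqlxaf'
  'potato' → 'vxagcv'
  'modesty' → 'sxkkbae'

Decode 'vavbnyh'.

Shifts by position in cherry: pos 0: c→i (+6), pos 1: h→q (+9), pos 2: e→l (+7), pos 3: r→x (+6), pos 4: r→a (+9), pos 5: y→f (+7) — repeating every 3. It's a Vigenère-style cipher with numeric key [6,9,7]: position i shifts by key[i mod 3].
Undoing it on vavbnyh: v−6=p, a−9=r, v−7=o, b−6=v, n−9=e, y−7=r, h−6=b.

proverb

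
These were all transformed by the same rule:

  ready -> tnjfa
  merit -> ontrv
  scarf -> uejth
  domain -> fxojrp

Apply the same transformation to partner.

Two shifts are in play — +9 for a/e/i/o/u, +2 for every other letter.
Applying it to partner: p(cons)+2=r, a(vowel)+9=j, r(cons)+2=t, t(cons)+2=v, n(cons)+2=p, e(vowel)+9=n, r(cons)+2=t.

rjtvpnt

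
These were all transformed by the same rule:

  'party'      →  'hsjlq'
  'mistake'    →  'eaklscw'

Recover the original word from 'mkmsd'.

Compare letters: p→h is +18, a→s is +18, r→j is +18 — a constant shift. Every letter moves 18 places later in the alphabet, wrapping around z→a.
Decoding mkmsd: m−18=u, k−18=s, m−18=u, s−18=a, d−18=l.

usual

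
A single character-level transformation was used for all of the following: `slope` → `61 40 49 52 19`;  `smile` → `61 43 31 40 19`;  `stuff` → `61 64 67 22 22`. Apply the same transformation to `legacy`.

s(#19)→61 and l(#12)→40: differences scale by 3, so n = 3·pos + 4. Each letter becomes 3×(its alphabet position, a=1..z=26) + 4.
On legacy: l=12→40, e=5→19, g=7→25, a=1→7, c=3→13, y=25→79.

40 19 25 7 13 79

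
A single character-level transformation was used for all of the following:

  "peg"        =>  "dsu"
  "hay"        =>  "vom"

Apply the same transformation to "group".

Each letter is shifted forward by 14 in the alphabet (a Caesar shift of +14).
Applying it to group: g+14=u, r+14=f, o+14=c, u+14=i, p+14=d.

ufcid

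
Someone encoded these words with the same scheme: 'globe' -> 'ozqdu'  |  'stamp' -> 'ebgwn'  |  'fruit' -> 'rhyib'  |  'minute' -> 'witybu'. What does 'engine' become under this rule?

g(6)→o(14) and l(11)→z(25) fit y≡23x+6 (mod 26); the inverse of 23 mod 26 is 17. Each letter's alphabet position (a=0..z=25) is mapped through 23·x+6 mod 26 — an affine cipher.
On engine: e(4)→23·4+6≡20=u; n(13)→23·13+6≡19=t; g(6)→23·6+6≡14=o; i(8)→23·8+6≡8=i; n(13)→23·13+6≡19=t; e(4)→23·4+6≡20=u (all mod 26).

utoitu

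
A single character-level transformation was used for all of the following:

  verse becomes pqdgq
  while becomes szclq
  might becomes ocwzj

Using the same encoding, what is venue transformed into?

pqrmq

v(21)→p(15) and e(4)→q(16) fit y≡3x+4 (mod 26); the inverse of 3 mod 26 is 9. Each letter's alphabet position (a=0..z=25) is mapped through 3·x+4 mod 26 — an affine cipher.
Applying it to venue: v(21)→3·21+4≡15=p; e(4)→3·4+4≡16=q; n(13)→3·13+4≡17=r; u(20)→3·20+4≡12=m; e(4)→3·4+4≡16=q (all mod 26).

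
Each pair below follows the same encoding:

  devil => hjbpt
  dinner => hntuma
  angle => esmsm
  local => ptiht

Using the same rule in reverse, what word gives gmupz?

In devil: d→h is +4, e→j is +5, v→b is +6, i→p is +7 — the shift increases by 1 each position. Letter i (0-indexed) is shifted by i+4, so successive shifts are 4, 5, 6, ….
Undoing it on gmupz: g−4=c, m−5=h, u−6=o, p−7=i, z−8=r.

choir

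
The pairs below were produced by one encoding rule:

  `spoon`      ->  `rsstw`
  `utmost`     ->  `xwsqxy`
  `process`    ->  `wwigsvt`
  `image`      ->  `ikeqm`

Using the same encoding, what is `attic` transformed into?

The output letters match the input read backwards, each shifted +4: spoon reversed is noops. The word is reversed, then every letter is shifted forward by 4.
For attic: reverse → citta; then shift: c+4=g, i+4=m, t+4=x, t+4=x, a+4=e.

gmxxe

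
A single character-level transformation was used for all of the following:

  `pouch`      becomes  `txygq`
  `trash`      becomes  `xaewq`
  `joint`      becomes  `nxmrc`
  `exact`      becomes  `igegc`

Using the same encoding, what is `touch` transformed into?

xxygq

A repeating key of period 3 is used — shifts +4, +9, +4 over and over.
On touch: t+4=x, o+9=x, u+4=y, c+4=g, h+9=q.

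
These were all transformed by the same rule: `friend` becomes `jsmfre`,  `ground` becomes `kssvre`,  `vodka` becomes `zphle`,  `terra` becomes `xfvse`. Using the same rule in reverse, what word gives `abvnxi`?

warmth

A repeating key of period 2 is used — shifts +4, +1 over and over.
Undoing it on abvnxi: a−4=w, b−1=a, v−4=r, n−1=m, x−4=t, i−1=h.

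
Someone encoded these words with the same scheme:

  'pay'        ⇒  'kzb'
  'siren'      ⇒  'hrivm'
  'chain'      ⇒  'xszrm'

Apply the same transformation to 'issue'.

rhhfv

This is the alphabet-reversal cipher (Atbash): a becomes z, b becomes y, etc.
Applying it to issue: i↔r, s↔h, s↔h, u↔f, e↔v.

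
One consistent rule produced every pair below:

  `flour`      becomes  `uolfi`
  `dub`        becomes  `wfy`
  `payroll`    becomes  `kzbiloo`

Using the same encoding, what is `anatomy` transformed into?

zmzglnb

Each pair mirrors across the alphabet (f↔u, l↔o, o↔l): positions sum to 25. This is the alphabet-reversal cipher (Atbash): a becomes z, b becomes y, etc.
On anatomy: a↔z, n↔m, a↔z, t↔g, o↔l, m↔n, y↔b.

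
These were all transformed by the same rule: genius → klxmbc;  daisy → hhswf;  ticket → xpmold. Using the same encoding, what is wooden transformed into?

Shifts by position in genius: pos 0: g→k (+4), pos 1: e→l (+7), pos 2: n→x (+10), pos 3: i→m (+4), pos 4: u→b (+7), pos 5: s→c (+10) — repeating every 3. A repeating key of period 3 is used — shifts +4, +7, +10 over and over.
On wooden: w+4=a, o+7=v, o+10=y, d+4=h, e+7=l, n+10=x.

avyhlx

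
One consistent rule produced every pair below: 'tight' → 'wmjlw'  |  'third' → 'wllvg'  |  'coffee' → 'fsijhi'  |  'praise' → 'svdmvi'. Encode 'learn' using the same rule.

Shifts by position in tight: pos 0: t→w (+3), pos 1: i→m (+4), pos 2: g→j (+3), pos 3: h→l (+4) — repeating every 2. A repeating key of period 2 is used — shifts +3, +4 over and over.
For learn: l+3=o, e+4=i, a+3=d, r+4=v, n+3=q.

oidvq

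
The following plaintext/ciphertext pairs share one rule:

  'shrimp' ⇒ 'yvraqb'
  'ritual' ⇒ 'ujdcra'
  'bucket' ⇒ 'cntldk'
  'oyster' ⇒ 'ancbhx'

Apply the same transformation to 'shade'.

The word is reversed, then every letter is shifted forward by 9.
Applying it to shade: reverse → edahs; then shift: e+9=n, d+9=m, a+9=j, h+9=q, s+9=b.

nmjqb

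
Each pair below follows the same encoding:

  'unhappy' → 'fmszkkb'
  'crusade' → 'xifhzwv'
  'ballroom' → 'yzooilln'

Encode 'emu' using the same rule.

Each pair mirrors across the alphabet (u↔f, n↔m, h↔s): positions sum to 25. This is the alphabet-reversal cipher (Atbash): a becomes z, b becomes y, etc.
For emu: e↔v, m↔n, u↔f.

vnf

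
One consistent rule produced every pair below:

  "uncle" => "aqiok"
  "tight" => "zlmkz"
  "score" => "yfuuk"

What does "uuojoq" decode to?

origin

Shifts by position in uncle: pos 0: u→a (+6), pos 1: n→q (+3), pos 2: c→i (+6), pos 3: l→o (+3) — repeating every 2. It's a Vigenère-style cipher with numeric key [6,3]: position i shifts by key[i mod 2].
Reversing it on uuojoq: u−6=o, u−3=r, o−6=i, j−3=g, o−6=i, q−3=n.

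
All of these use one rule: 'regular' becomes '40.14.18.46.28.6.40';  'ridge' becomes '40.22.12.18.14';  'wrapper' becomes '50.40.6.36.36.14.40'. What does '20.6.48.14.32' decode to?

r(#18)→40 and e(#5)→14: differences scale by 2, so n = 2·pos + 4. With a=1..z=26, the number is 2·pos + 4.
Undoing it on 20.6.48.14.32: 20→(20−4)÷2=8=h, 6→(6−4)÷2=1=a, 48→(48−4)÷2=22=v, 14→(14−4)÷2=5=e, 32→(32−4)÷2=14=n.

haven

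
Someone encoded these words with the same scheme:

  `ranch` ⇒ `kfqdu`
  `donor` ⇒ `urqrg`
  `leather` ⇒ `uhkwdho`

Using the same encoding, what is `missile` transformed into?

The output letters match the input read backwards, each shifted +3: ranch reversed is hcnar. Read the word backwards and shift each letter +3.
For missile: reverse → elissim; then shift: e+3=h, l+3=o, i+3=l, s+3=v, s+3=v, i+3=l, m+3=p.

holvvlp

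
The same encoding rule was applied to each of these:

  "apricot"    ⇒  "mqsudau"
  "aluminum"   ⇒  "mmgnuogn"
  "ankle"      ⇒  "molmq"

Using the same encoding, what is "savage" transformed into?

The shift depends on letter class: consonant p→q is +1, but vowel a→m is +12. Two shifts are in play — +12 for a/e/i/o/u, +1 for every other letter.
For savage: s(cons)+1=t, a(vowel)+12=m, v(cons)+1=w, a(vowel)+12=m, g(cons)+1=h, e(vowel)+12=q.

tmwmhq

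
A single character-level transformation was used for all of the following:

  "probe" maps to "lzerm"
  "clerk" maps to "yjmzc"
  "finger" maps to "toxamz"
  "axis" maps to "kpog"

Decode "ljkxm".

Treating letters as 0–25, the rule is x ↦ 7x + 10 (mod 26).
Reversing it on ljkxm: l(11)→15·(11−10)≡15=p; j(9)→15·(9−10)≡11=l; k(10)→15·(10−10)≡0=a; x(23)→15·(23−10)≡13=n; m(12)→15·(12−10)≡4=e (all mod 26).

plane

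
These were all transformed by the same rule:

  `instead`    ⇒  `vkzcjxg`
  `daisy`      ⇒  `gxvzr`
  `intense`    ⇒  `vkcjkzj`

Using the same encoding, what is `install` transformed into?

vkzcxee

i(8)→v(21) and n(13)→k(10) fit y≡3x+23 (mod 26); the inverse of 3 mod 26 is 9. Each letter's alphabet position (a=0..z=25) is mapped through 3·x+23 mod 26 — an affine cipher.
For install: i(8)→3·8+23≡21=v; n(13)→3·13+23≡10=k; s(18)→3·18+23≡25=z; t(19)→3·19+23≡2=c; a(0)→3·0+23≡23=x; l(11)→3·11+23≡4=e; l(11)→3·11+23≡4=e (all mod 26).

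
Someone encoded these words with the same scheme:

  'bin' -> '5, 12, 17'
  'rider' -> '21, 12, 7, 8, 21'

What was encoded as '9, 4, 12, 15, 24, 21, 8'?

failure

The number is (letter's place in the alphabet, a=1) + 3.
Undoing it on 9, 4, 12, 15, 24, 21, 8: 9→(9−3)÷1=6=f, 4→(4−3)÷1=1=a, 12→(12−3)÷1=9=i, 15→(15−3)÷1=12=l, 24→(24−3)÷1=21=u, 21→(21−3)÷1=18=r, 8→(8−3)÷1=5=e.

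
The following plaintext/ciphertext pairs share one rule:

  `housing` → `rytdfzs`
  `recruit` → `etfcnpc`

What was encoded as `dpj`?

The output letters match the input read backwards, each shifted +11: housing reversed is gnisuoh. Read the word backwards and shift each letter +11.
Decoding dpj: shift back: d−11=s, p−11=e, j−11=y → sey; then reverse → yes.

yes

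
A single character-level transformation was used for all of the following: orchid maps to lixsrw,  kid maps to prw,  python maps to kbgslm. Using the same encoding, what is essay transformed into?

vhhzb

Each letter is replaced by its mirror in the alphabet: a↔z, b↔y, c↔x, and so on (the Atbash cipher).
Applying it to essay: e↔v, s↔h, s↔h, a↔z, y↔b.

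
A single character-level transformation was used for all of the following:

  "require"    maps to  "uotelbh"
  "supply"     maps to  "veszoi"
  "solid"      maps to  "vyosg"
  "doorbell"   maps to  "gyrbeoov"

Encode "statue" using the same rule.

vdddxo

Shifts by position in require: pos 0: r→u (+3), pos 1: e→o (+10), pos 2: q→t (+3), pos 3: u→e (+10) — repeating every 2. It's a Vigenère-style cipher with numeric key [3,10]: position i shifts by key[i mod 2].
Applying it to statue: s+3=v, t+10=d, a+3=d, t+10=d, u+3=x, e+10=o.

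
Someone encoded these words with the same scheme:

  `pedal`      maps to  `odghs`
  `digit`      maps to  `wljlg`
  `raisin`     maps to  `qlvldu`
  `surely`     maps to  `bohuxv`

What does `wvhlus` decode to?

The output letters match the input read backwards, each shifted +3: pedal reversed is ladep. Two steps: reverse the string, then apply a Caesar shift of +3.
Reversing it on wvhlus: shift back: w−3=t, v−3=s, h−3=e, l−3=i, u−3=r, s−3=p → tseirp; then reverse → priest.

priest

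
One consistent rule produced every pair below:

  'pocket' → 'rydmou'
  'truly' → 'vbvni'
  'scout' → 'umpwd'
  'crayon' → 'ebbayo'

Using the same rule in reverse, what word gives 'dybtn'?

It's a Vigenère-style cipher with numeric key [2,10,1]: position i shifts by key[i mod 3].
Reversing it on dybtn: d−2=b, y−10=o, b−1=a, t−2=r, n−10=d.

board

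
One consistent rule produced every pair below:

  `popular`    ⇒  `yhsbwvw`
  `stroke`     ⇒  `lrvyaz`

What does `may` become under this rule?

fht

The output letters match the input read backwards, each shifted +7: popular reversed is ralupop. Two steps: reverse the string, then apply a Caesar shift of +7.
On may: reverse → yam; then shift: y+7=f, a+7=h, m+7=t.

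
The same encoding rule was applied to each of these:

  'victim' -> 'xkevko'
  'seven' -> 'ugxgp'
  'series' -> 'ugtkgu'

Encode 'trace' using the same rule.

Every letter moves 2 places later in the alphabet, wrapping around z→a.
On trace: t+2=v, r+2=t, a+2=c, c+2=e, e+2=g.

vtceg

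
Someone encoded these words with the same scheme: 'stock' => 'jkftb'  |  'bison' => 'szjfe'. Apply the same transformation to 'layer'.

crpvi

This is a Caesar cipher with shift 17.
For layer: l+17=c, a+17=r, y+17=p, e+17=v, r+17=i.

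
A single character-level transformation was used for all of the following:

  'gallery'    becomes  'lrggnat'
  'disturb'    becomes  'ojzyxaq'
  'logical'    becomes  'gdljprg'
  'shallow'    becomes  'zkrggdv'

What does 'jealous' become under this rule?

This is an affine cipher: with a=0,…,z=25, each position x becomes (25x+17) mod 26.
On jealous: j(9)→25·9+17≡8=i; e(4)→25·4+17≡13=n; a(0)→25·0+17≡17=r; l(11)→25·11+17≡6=g; o(14)→25·14+17≡3=d; u(20)→25·20+17≡23=x; s(18)→25·18+17≡25=z (all mod 26).

inrgdxz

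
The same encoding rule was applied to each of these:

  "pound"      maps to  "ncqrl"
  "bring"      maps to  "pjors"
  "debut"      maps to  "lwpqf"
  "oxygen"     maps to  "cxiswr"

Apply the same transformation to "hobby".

dcppi

This is an affine cipher: with a=0,…,z=25, each position x becomes (11x+4) mod 26.
On hobby: h(7)→11·7+4≡3=d; o(14)→11·14+4≡2=c; b(1)→11·1+4≡15=p; b(1)→11·1+4≡15=p; y(24)→11·24+4≡8=i (all mod 26).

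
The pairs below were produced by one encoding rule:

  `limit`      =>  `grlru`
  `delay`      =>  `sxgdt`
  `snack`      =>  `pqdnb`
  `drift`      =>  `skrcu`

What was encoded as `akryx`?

Treating letters as 0–25, the rule is x ↦ 5x + 3 (mod 26).
Reversing it on akryx: a(0)→21·(0−3)≡15=p; k(10)→21·(10−3)≡17=r; r(17)→21·(17−3)≡8=i; y(24)→21·(24−3)≡25=z; x(23)→21·(23−3)≡4=e (all mod 26).

prize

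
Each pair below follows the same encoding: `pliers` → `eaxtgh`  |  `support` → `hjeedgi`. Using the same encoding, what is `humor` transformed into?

wjbdg

Each letter is shifted forward by 15 in the alphabet (a Caesar shift of +15).
On humor: h+15=w, u+15=j, m+15=b, o+15=d, r+15=g.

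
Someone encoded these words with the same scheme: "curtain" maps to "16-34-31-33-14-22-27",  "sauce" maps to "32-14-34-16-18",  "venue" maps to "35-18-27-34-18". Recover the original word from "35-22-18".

c is letter #3 and maps to 16: an offset of 13. The number is (letter's place in the alphabet, a=1) + 13.
Undoing it on 35-22-18: 35→(35−13)÷1=22=v, 22→(22−13)÷1=9=i, 18→(18−13)÷1=5=e.

vie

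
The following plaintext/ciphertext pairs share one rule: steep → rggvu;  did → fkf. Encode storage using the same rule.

The output letters match the input read backwards, each shifted +2: steep reversed is peets. The word is reversed, then every letter is shifted forward by 2.
For storage: reverse → egarots; then shift: e+2=g, g+2=i, a+2=c, r+2=t, o+2=q, t+2=v, s+2=u.

gictqvu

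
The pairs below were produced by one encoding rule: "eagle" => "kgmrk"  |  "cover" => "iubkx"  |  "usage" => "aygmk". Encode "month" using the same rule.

Compare letters: e→k is +6, a→g is +6, g→m is +6 — a constant shift. Each letter is shifted forward by 6 in the alphabet (a Caesar shift of +6).
On month: m+6=s, o+6=u, n+6=t, t+6=z, h+6=n.

sutzn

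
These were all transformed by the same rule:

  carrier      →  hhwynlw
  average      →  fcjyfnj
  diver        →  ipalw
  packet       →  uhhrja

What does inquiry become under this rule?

nuvbnyd

The shifts repeat in a cycle of length 2: positions 0,1,… shift by +5, +7, then the pattern repeats.
For inquiry: i+5=n, n+7=u, q+5=v, u+7=b, i+5=n, r+7=y, y+5=d.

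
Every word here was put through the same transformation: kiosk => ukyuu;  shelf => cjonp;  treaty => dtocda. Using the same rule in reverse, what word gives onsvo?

elite

A repeating key of period 2 is used — shifts +10, +2 over and over.
Undoing it on onsvo: o−10=e, n−2=l, s−10=i, v−2=t, o−10=e.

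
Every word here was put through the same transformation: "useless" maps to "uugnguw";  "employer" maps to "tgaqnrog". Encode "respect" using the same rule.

vegrugt

The output letters match the input read backwards, each shifted +2: useless reversed is sselesu. Read the word backwards and shift each letter +2.
Applying it to respect: reverse → tcepser; then shift: t+2=v, c+2=e, e+2=g, p+2=r, s+2=u, e+2=g, r+2=t.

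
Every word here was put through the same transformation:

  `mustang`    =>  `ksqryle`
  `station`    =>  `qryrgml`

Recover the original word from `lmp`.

Compare letters: m→k is +24, u→s is +24, s→q is +24 — a constant shift. Each letter is shifted forward by 24 in the alphabet (a Caesar shift of +24).
Reversing it on lmp: l−24=n, m−24=o, p−24=r.

nor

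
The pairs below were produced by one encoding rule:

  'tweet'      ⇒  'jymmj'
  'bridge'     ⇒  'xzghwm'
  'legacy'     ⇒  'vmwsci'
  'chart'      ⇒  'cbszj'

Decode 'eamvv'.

t(19)→j(9) and w(22)→y(24) fit y≡5x+18 (mod 26); the inverse of 5 mod 26 is 21. Treating letters as 0–25, the rule is x ↦ 5x + 18 (mod 26).
Undoing it on eamvv: e(4)→21·(4−18)≡18=s; a(0)→21·(0−18)≡12=m; m(12)→21·(12−18)≡4=e; v(21)→21·(21−18)≡11=l; v(21)→21·(21−18)≡11=l (all mod 26).

smell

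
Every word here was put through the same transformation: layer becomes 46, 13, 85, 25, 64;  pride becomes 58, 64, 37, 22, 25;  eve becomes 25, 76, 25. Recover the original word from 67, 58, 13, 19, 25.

l(#12)→46 and a(#1)→13: differences scale by 3, so n = 3·pos + 10. Each letter becomes 3×(its alphabet position, a=1..z=26) + 10.
Reversing it on 67, 58, 13, 19, 25: 67→(67−10)÷3=19=s, 58→(58−10)÷3=16=p, 13→(13−10)÷3=1=a, 19→(19−10)÷3=3=c, 25→(25−10)÷3=5=e.

space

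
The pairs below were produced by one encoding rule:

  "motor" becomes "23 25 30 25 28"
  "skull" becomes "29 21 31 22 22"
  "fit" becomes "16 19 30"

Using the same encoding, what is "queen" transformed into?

m is letter #13 and maps to 23: an offset of 10. The number is (letter's place in the alphabet, a=1) + 10.
On queen: q=17→27, u=21→31, e=5→15, e=5→15, n=14→24.

27 31 15 15 24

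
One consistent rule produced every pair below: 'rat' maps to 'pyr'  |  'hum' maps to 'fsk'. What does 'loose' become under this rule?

jmmqc

It's a constant shift of +24 (ROT24).
On loose: l+24=j, o+24=m, o+24=m, s+24=q, e+24=c.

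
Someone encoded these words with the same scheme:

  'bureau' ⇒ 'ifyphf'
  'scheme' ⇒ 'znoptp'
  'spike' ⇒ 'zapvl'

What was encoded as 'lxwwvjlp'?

employee

Shifts by position in bureau: pos 0: b→i (+7), pos 1: u→f (+11), pos 2: r→y (+7), pos 3: e→p (+11) — repeating every 2. It's a Vigenère-style cipher with numeric key [7,11]: position i shifts by key[i mod 2].
Undoing it on lxwwvjlp: l−7=e, x−11=m, w−7=p, w−11=l, v−7=o, j−11=y, l−7=e, p−11=e.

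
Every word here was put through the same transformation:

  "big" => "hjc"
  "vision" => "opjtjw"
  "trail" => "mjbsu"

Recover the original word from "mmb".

all

Two steps: reverse the string, then apply a Caesar shift of +1.
Decoding mmb: shift back: m−1=l, m−1=l, b−1=a → lla; then reverse → all.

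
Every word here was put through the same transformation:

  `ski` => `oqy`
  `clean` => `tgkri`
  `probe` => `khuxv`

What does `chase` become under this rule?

kygni

The output letters match the input read backwards, each shifted +6: ski reversed is iks. Two steps: reverse the string, then apply a Caesar shift of +6.
Applying it to chase: reverse → esahc; then shift: e+6=k, s+6=y, a+6=g, h+6=n, c+6=i.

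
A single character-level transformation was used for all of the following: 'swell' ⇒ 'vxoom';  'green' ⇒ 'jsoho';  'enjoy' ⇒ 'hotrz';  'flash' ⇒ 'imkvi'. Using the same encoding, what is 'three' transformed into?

Shifts by position in swell: pos 0: s→v (+3), pos 1: w→x (+1), pos 2: e→o (+10), pos 3: l→o (+3), pos 4: l→m (+1) — repeating every 3. A repeating key of period 3 is used — shifts +3, +1, +10 over and over.
Applying it to three: t+3=w, h+1=i, r+10=b, e+3=h, e+1=f.

wibhf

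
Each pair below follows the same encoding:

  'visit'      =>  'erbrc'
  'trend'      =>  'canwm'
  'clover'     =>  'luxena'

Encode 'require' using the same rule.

anzdran

It's a constant shift of +9 (ROT9).
On require: r+9=a, e+9=n, q+9=z, u+9=d, i+9=r, r+9=a, e+9=n.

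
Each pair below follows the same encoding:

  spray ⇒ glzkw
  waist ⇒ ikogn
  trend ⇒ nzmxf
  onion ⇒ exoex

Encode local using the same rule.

s(18)→g(6) and p(15)→l(11) fit y≡7x+10 (mod 26); the inverse of 7 mod 26 is 15. Treating letters as 0–25, the rule is x ↦ 7x + 10 (mod 26).
Applying it to local: l(11)→7·11+10≡9=j; o(14)→7·14+10≡4=e; c(2)→7·2+10≡24=y; a(0)→7·0+10≡10=k; l(11)→7·11+10≡9=j (all mod 26).

jeykj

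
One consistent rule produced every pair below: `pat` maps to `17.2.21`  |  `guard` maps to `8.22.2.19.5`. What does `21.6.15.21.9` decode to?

tenth

p is letter #16 and maps to 17: an offset of 1. Each letter is replaced by its alphabet position (a=1..z=26) + 1.
Decoding 21.6.15.21.9: 21→(21−1)÷1=20=t, 6→(6−1)÷1=5=e, 15→(15−1)÷1=14=n, 21→(21−1)÷1=20=t, 9→(9−1)÷1=8=h.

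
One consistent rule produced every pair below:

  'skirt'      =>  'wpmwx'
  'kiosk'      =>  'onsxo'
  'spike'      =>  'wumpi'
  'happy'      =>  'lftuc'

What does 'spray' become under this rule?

wuvfc

It's a Vigenère-style cipher with numeric key [4,5]: position i shifts by key[i mod 2].
Applying it to spray: s+4=w, p+5=u, r+4=v, a+5=f, y+4=c.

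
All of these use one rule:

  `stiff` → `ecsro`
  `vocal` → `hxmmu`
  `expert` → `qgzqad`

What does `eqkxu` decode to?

shall

Shifts by position in stiff: pos 0: s→e (+12), pos 1: t→c (+9), pos 2: i→s (+10), pos 3: f→r (+12), pos 4: f→o (+9) — repeating every 3. The shifts repeat in a cycle of length 3: positions 0,1,… shift by +12, +9, +10, then the pattern repeats.
Reversing it on eqkxu: e−12=s, q−9=h, k−10=a, x−12=l, u−9=l.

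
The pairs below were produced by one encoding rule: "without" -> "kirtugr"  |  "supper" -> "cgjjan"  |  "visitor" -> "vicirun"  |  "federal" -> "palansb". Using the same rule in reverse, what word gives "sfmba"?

w(22)→k(10) and i(8)→i(8) fit y≡15x+18 (mod 26); the inverse of 15 mod 26 is 7. Each letter's alphabet position (a=0..z=25) is mapped through 15·x+18 mod 26 — an affine cipher.
Reversing it on sfmba: s(18)→7·(18−18)≡0=a; f(5)→7·(5−18)≡13=n; m(12)→7·(12−18)≡10=k; b(1)→7·(1−18)≡11=l; a(0)→7·(0−18)≡4=e (all mod 26).

ankle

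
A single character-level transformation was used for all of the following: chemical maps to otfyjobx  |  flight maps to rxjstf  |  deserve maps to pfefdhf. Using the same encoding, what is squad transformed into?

ecvbp

The rule splits by letter class: vowels +1, consonants +12.
On squad: s(cons)+12=e, q(cons)+12=c, u(vowel)+1=v, a(vowel)+1=b, d(cons)+12=p.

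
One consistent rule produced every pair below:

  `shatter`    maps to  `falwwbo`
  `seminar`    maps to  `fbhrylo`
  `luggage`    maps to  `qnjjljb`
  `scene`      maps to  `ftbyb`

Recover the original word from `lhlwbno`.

s(18)→f(5) and h(7)→a(0) fit y≡17x+11 (mod 26); the inverse of 17 mod 26 is 23. Treating letters as 0–25, the rule is x ↦ 17x + 11 (mod 26).
Reversing it on lhlwbno: l(11)→23·(11−11)≡0=a; h(7)→23·(7−11)≡12=m; l(11)→23·(11−11)≡0=a; w(22)→23·(22−11)≡19=t; b(1)→23·(1−11)≡4=e; n(13)→23·(13−11)≡20=u; o(14)→23·(14−11)≡17=r (all mod 26).

amateur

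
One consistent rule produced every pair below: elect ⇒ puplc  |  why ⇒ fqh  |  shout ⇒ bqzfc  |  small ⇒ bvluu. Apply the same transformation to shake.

bqltp

Two shifts are in play — +11 for a/e/i/o/u, +9 for every other letter.
Applying it to shake: s(cons)+9=b, h(cons)+9=q, a(vowel)+11=l, k(cons)+9=t, e(vowel)+11=p.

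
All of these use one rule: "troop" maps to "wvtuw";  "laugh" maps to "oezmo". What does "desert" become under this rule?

The shift increases by 1 at each position, starting from +3: 3, 4, 5, ….
For desert: d+3=g, e+4=i, s+5=x, e+6=k, r+7=y, t+8=b.

gixkyb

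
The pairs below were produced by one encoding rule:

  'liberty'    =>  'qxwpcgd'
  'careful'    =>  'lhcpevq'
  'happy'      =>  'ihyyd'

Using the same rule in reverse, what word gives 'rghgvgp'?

statute

This is an affine cipher: with a=0,…,z=25, each position x becomes (15x+7) mod 26.
Decoding rghgvgp: r(17)→7·(17−7)≡18=s; g(6)→7·(6−7)≡19=t; h(7)→7·(7−7)≡0=a; g(6)→7·(6−7)≡19=t; v(21)→7·(21−7)≡20=u; g(6)→7·(6−7)≡19=t; p(15)→7·(15−7)≡4=e (all mod 26).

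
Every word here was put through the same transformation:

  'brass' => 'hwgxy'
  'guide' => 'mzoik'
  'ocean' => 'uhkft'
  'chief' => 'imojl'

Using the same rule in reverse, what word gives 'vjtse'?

The shifts repeat in a cycle of length 2: positions 0,1,… shift by +6, +5, then the pattern repeats.
Decoding vjtse: v−6=p, j−5=e, t−6=n, s−5=n, e−6=y.

penny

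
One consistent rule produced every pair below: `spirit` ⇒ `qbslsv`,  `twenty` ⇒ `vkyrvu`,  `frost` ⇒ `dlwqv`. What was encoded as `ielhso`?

garlic

s(18)→q(16) and p(15)→b(1) fit y≡5x+4 (mod 26); the inverse of 5 mod 26 is 21. Treating letters as 0–25, the rule is x ↦ 5x + 4 (mod 26).
Decoding ielhso: i(8)→21·(8−4)≡6=g; e(4)→21·(4−4)≡0=a; l(11)→21·(11−4)≡17=r; h(7)→21·(7−4)≡11=l; s(18)→21·(18−4)≡8=i; o(14)→21·(14−4)≡2=c (all mod 26).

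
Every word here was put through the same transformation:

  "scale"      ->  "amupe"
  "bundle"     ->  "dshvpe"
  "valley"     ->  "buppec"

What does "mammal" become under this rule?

s(18)→a(0) and c(2)→m(12) fit y≡9x+20 (mod 26); the inverse of 9 mod 26 is 3. Treating letters as 0–25, the rule is x ↦ 9x + 20 (mod 26).
For mammal: m(12)→9·12+20≡24=y; a(0)→9·0+20≡20=u; m(12)→9·12+20≡24=y; m(12)→9·12+20≡24=y; a(0)→9·0+20≡20=u; l(11)→9·11+20≡15=p (all mod 26).

yuyyup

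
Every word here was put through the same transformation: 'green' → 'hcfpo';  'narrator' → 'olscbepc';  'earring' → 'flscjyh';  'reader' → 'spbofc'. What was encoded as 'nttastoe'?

Shifts by position in green: pos 0: g→h (+1), pos 1: r→c (+11), pos 2: e→f (+1), pos 3: e→p (+11) — repeating every 2. A repeating key of period 2 is used — shifts +1, +11 over and over.
Reversing it on nttastoe: n−1=m, t−11=i, t−1=s, a−11=p, s−1=r, t−11=i, o−1=n, e−11=t.

misprint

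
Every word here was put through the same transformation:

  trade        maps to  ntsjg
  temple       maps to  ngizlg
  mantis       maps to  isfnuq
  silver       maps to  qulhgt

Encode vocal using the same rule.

t(19)→n(13) and r(17)→t(19) fit y≡23x+18 (mod 26); the inverse of 23 mod 26 is 17. This is an affine cipher: with a=0,…,z=25, each position x becomes (23x+18) mod 26.
Applying it to vocal: v(21)→23·21+18≡7=h; o(14)→23·14+18≡2=c; c(2)→23·2+18≡12=m; a(0)→23·0+18≡18=s; l(11)→23·11+18≡11=l (all mod 26).

hcmsl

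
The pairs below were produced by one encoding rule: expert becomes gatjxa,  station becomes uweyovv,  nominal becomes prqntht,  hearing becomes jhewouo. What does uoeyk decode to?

In expert: e→g is +2, x→a is +3, p→t is +4, e→j is +5 — the shift increases by 1 each position. Each letter shifts forward by (position + 2), i.e. 2, 3, 4, … — the shift grows by one for each successive letter.
Undoing it on uoeyk: u−2=s, o−3=l, e−4=a, y−5=t, k−6=e.

slate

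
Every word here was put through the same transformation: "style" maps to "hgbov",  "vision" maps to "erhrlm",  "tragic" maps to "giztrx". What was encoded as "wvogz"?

Letters are reflected about the middle of the alphabet (position → 25−position): Atbash.
Reversing it on wvogz: w↔d, v↔e, o↔l, g↔t, z↔a.

delta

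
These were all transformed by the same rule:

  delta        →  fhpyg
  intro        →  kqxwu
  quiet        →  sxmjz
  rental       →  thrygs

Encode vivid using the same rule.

xlznj

In delta: d→f is +2, e→h is +3, l→p is +4, t→y is +5 — the shift increases by 1 each position. Letter i (0-indexed) is shifted by i+2, so successive shifts are 2, 3, 4, ….
On vivid: v+2=x, i+3=l, v+4=z, i+5=n, d+6=j.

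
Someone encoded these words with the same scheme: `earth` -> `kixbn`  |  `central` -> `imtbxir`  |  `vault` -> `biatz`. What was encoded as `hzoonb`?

bright

Shifts by position in earth: pos 0: e→k (+6), pos 1: a→i (+8), pos 2: r→x (+6), pos 3: t→b (+8) — repeating every 2. It's a Vigenère-style cipher with numeric key [6,8]: position i shifts by key[i mod 2].
Decoding hzoonb: h−6=b, z−8=r, o−6=i, o−8=g, n−6=h, b−8=t.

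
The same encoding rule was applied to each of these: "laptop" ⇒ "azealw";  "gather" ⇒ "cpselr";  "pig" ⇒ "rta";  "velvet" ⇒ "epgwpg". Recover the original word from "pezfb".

The output letters match the input read backwards, each shifted +11: laptop reversed is potpal. Two steps: reverse the string, then apply a Caesar shift of +11.
Undoing it on pezfb: shift back: p−11=e, e−11=t, z−11=o, f−11=u, b−11=q → etouq; then reverse → quote.

quote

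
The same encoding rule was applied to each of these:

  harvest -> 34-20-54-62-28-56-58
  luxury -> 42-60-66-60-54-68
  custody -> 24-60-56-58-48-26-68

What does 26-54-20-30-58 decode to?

draft

With a=1..z=26, the number is 2·pos + 18.
Reversing it on 26-54-20-30-58: 26→(26−18)÷2=4=d, 54→(54−18)÷2=18=r, 20→(20−18)÷2=1=a, 30→(30−18)÷2=6=f, 58→(58−18)÷2=20=t.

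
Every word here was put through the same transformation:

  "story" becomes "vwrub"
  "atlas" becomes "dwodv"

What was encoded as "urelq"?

Compare letters: s→v is +3, t→w is +3, o→r is +3 — a constant shift. Each letter is shifted forward by 3 in the alphabet (a Caesar shift of +3).
Decoding urelq: u−3=r, r−3=o, e−3=b, l−3=i, q−3=n.

robin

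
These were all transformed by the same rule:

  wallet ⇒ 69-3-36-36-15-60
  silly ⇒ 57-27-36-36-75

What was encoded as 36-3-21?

w(#23)→69 and a(#1)→3: differences scale by 3, so n = 3·pos + 0. With a=1..z=26, the number is 3·pos.
Decoding 36-3-21: 36→(36−0)÷3=12=l, 3→(3−0)÷3=1=a, 21→(21−0)÷3=7=g.

lag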